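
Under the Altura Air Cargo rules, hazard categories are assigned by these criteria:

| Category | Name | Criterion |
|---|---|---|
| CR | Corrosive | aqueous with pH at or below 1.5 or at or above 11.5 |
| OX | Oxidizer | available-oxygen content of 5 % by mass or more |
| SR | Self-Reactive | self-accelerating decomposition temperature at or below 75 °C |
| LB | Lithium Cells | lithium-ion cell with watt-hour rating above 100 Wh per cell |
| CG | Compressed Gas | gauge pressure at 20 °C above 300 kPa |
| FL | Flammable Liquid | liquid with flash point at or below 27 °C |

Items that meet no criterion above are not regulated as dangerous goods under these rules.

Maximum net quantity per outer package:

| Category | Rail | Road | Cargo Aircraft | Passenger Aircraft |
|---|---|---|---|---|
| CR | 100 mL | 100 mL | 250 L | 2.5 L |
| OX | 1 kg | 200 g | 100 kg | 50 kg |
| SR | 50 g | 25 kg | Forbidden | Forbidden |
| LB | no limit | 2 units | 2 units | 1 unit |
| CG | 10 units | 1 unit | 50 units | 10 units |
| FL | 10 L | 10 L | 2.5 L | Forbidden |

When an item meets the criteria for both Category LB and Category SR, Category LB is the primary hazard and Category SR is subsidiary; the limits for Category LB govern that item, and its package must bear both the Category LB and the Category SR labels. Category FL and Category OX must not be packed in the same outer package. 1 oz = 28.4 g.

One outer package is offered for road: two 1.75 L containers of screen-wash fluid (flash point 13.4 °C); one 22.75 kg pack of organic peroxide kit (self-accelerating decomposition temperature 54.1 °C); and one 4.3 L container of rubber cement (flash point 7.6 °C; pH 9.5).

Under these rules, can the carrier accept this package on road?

Yes

Flash point 13.4 °C meets the Category FL criterion (Flammable Liquid), so the screen-wash fluid is Category FL.
Organic peroxide kit: self-accelerating decomposition temperature 54.1 °C ≤ 75 °C → Category SR (Self-Reactive).
The rubber cement has flash point 7.6 °C, which is ≤ 27 °C, so it is Category FL (Flammable Liquid).
Total Category FL: (two 1.75 L containers = 3.5 L) + 4.3 L = 7.8 L.
That is within the Category FL road limit of 10 L.
Category SR quantity: 22.75 kg.
22.75 kg ≤ 25 kg (road limit, Category SR) — within limit.
The segregation rule (Category FL with Category OX) does not apply to Category FL with Category SR.
Every hazard category is within its road limit and no segregation rule is violated.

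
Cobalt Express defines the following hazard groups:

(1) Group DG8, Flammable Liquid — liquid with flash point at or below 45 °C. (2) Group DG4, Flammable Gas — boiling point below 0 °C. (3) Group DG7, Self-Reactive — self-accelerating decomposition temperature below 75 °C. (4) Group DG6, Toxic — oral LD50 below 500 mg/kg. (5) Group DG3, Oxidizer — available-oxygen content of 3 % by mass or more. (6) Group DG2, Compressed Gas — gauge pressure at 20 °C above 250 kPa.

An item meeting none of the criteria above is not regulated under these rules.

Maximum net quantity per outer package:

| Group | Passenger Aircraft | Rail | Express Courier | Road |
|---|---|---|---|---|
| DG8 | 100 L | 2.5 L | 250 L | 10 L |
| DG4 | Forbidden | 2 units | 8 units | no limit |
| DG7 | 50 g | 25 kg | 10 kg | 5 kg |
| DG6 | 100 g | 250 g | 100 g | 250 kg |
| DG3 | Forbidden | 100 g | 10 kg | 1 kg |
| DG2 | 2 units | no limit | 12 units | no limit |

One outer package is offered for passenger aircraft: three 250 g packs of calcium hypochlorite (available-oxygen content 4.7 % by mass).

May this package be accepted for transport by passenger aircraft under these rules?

With available-oxygen content 4.7 % by mass (≥ 3 % by mass), the calcium hypochlorite falls in Group DG3.
Group DG3 quantity: three 250 g packs = 750 g.
Group DG3 is Forbidden by passenger aircraft.

No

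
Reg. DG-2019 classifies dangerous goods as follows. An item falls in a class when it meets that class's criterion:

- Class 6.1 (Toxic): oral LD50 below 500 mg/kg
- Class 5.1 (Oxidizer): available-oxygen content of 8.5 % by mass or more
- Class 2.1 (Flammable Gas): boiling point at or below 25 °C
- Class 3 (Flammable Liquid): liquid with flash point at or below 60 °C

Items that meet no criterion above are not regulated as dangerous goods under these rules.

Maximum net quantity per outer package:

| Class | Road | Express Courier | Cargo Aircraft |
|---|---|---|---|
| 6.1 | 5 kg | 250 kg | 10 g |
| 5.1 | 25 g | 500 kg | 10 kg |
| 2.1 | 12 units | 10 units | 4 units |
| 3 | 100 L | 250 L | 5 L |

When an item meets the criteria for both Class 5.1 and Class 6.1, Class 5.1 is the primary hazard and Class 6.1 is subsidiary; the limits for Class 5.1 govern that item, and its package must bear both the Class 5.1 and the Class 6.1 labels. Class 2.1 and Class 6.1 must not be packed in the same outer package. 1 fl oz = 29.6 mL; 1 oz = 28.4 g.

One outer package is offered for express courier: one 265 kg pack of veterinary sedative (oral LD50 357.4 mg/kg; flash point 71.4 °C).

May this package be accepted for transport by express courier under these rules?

No

Oral LD50 357.4 mg/kg meets the Class 6.1 criterion (Toxic), so the veterinary sedative is Class 6.1.
Class 6.1 quantity: 265 kg.
265 kg exceeds the express courier limit of 250 kg for Class 6.1.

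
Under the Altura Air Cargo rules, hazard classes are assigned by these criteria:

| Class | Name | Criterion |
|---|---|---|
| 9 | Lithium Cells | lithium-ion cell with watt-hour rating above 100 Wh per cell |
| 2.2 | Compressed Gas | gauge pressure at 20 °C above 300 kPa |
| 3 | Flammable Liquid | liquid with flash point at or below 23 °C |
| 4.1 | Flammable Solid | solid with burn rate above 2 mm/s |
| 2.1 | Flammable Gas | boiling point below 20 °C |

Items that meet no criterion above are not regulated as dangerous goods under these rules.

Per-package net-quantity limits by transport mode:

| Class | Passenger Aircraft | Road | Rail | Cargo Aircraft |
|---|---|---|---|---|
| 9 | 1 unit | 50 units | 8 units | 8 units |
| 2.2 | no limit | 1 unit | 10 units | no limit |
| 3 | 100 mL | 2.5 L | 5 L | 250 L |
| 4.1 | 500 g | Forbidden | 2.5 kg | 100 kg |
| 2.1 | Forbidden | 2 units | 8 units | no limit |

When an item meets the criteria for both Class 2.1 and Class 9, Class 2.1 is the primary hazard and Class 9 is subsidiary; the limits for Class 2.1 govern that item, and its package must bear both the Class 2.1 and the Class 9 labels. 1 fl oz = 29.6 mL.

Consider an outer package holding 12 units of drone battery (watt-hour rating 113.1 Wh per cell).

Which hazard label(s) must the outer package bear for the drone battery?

Class 9

With watt-hour rating 113.1 Wh per cell (> 100 Wh per cell), the drone battery falls in Class 9.
Only the Class 9 label is required.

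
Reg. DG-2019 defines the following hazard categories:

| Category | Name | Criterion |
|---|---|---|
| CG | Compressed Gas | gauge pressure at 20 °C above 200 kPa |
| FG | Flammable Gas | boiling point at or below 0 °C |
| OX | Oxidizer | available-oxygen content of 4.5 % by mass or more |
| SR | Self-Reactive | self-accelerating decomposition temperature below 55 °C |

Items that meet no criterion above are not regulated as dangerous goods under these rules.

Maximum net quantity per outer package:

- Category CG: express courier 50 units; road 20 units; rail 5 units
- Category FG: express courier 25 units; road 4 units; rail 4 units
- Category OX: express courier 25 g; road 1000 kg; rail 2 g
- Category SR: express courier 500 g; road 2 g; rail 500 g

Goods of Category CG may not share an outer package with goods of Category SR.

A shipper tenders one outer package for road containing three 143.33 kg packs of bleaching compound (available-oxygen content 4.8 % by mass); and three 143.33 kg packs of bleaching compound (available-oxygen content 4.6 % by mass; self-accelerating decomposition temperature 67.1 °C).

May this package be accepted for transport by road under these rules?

Yes

With available-oxygen content 4.8 % by mass (≥ 4.5 % by mass), the bleaching compound falls in Category OX.
Bleaching compound: available-oxygen content 4.6 % by mass ≥ 4.5 % by mass → Category OX (Oxidizer).
Category OX net quantity: (three 143.33 kg packs = 429.99 kg) + (three 143.33 kg packs = 429.99 kg) = 859.98 kg.
859.98 kg ≤ 1000 kg (road limit, Category OX) — within limit.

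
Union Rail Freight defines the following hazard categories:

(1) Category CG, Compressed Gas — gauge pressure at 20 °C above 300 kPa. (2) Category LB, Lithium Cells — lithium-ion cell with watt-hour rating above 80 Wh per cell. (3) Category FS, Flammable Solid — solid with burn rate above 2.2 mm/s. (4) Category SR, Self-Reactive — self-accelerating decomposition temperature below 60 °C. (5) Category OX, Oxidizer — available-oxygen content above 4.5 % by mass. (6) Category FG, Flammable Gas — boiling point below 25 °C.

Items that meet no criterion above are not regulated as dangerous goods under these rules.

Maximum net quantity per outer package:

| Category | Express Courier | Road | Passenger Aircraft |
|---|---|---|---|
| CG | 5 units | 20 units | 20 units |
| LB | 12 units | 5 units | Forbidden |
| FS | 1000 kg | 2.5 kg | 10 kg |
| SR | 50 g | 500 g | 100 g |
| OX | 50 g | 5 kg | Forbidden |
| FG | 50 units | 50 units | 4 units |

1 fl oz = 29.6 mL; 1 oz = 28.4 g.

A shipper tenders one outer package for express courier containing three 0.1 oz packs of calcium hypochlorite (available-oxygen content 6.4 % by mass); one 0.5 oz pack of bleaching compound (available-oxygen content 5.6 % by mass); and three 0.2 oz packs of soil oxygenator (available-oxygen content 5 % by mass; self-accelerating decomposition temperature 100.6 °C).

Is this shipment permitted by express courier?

Yes

Available-oxygen content 6.4 % by mass meets the Category OX criterion (Oxidizer), so the calcium hypochlorite is Category OX.
With available-oxygen content 5.6 % by mass (> 4.5 % by mass), the bleaching compound falls in Category OX.
With available-oxygen content 5 % by mass (> 4.5 % by mass), the soil oxygenator falls in Category OX.
Category OX net quantity: (three 0.1 oz packs = 8.52 g) + (one 0.5 oz pack = 14.2 g) + (three 0.2 oz packs = 17.04 g) = 39.76 g.
That is within the Category OX express courier limit of 50 g.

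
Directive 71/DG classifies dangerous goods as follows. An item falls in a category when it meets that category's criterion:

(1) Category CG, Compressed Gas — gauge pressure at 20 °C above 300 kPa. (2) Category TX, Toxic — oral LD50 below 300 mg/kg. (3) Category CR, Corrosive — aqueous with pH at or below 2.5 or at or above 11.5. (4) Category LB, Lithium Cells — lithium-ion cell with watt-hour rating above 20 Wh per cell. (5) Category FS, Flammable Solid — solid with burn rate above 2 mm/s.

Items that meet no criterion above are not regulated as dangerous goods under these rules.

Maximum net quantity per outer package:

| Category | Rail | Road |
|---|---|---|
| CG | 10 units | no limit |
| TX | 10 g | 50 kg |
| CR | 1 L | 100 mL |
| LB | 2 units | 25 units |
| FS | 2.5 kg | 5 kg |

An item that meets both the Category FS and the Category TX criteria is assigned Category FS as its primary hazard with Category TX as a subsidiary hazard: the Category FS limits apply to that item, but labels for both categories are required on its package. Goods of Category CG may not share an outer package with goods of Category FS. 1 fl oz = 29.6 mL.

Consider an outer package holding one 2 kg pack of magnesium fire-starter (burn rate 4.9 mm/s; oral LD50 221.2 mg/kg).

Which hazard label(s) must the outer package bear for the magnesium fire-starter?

Category FS and TX

Magnesium fire-starter: burn rate 4.9 mm/s > 2 mm/s → Category FS (Flammable Solid).
With oral LD50 221.2 mg/kg (< 300 mg/kg), the magnesium fire-starter falls in Category TX.
By the precedence rule Category FS is primary and Category TX is subsidiary, and that rule requires both labels on the package.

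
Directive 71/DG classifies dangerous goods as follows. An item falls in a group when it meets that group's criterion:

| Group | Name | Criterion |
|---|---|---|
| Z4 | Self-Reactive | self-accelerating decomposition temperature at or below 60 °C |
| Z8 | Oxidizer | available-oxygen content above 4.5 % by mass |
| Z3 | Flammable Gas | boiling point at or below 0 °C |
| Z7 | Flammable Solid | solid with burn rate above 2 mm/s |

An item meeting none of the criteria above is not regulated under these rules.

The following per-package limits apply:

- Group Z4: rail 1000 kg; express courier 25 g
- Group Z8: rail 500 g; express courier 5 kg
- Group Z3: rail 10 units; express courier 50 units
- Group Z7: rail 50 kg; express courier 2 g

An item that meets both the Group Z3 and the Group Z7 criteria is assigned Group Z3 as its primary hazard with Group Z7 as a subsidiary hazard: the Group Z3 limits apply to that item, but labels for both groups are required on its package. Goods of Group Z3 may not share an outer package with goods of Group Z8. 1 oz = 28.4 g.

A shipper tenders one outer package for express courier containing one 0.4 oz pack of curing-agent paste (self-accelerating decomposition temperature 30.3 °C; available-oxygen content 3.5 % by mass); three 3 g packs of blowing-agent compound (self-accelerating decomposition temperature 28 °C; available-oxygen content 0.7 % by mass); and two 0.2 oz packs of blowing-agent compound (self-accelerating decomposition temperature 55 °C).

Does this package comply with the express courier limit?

With self-accelerating decomposition temperature 30.3 °C (≤ 60 °C), the curing-agent paste falls in Group Z4.
Blowing-agent compound: self-accelerating decomposition temperature 28 °C ≤ 60 °C → Group Z4 (Self-Reactive).
The blowing-agent compound has self-accelerating decomposition temperature 55 °C, which is ≤ 60 °C, so it is Group Z4 (Self-Reactive).
Group Z4 net quantity: (one 0.4 oz pack = 11.36 g) + (three 3 g packs = 9 g) + (two 0.2 oz packs = 11.36 g) = 31.72 g.
That exceeds the Group Z4 express courier limit of 25 g.

No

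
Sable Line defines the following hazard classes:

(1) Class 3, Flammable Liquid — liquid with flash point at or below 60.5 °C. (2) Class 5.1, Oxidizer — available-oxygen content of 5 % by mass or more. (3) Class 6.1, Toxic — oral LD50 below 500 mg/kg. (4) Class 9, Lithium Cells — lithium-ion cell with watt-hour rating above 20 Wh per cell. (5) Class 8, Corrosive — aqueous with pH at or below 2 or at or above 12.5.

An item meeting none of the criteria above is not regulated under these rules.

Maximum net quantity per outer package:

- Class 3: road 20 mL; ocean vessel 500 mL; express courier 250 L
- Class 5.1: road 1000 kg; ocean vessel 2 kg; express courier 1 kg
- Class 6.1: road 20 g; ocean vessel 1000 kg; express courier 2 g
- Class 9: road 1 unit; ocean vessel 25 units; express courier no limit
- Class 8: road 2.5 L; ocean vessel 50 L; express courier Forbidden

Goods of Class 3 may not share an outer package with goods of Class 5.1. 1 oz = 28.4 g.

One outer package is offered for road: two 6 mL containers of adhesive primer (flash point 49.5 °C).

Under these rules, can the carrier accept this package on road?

Yes

Flash point 49.5 °C meets the Class 3 criterion (Flammable Liquid), so the adhesive primer is Class 3.
Class 3 quantity: two 6 mL containers = 12 mL.
12 mL is within the road limit of 20 mL for Class 3.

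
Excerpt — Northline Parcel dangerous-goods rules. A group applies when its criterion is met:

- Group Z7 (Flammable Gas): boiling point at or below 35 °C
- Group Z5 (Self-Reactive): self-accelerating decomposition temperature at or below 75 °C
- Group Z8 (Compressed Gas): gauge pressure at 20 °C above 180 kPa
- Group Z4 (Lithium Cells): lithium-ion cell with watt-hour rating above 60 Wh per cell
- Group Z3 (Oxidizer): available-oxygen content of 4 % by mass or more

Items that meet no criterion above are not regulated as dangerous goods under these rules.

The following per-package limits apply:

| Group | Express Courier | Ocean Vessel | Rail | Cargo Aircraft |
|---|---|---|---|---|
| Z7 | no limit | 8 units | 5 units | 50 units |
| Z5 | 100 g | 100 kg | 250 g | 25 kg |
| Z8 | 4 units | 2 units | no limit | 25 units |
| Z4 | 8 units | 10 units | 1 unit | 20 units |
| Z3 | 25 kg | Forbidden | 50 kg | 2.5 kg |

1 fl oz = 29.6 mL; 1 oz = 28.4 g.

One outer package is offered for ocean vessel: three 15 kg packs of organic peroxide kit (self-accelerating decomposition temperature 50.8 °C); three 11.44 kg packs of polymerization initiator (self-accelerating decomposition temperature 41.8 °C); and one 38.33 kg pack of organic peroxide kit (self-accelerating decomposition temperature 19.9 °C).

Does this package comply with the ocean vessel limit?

No

The organic peroxide kit has self-accelerating decomposition temperature 50.8 °C, which is ≤ 75 °C, so it is Group Z5 (Self-Reactive).
The polymerization initiator has self-accelerating decomposition temperature 41.8 °C, which is ≤ 75 °C, so it is Group Z5 (Self-Reactive).
With self-accelerating decomposition temperature 19.9 °C (≤ 75 °C), the organic peroxide kit falls in Group Z5.
Total Group Z5: (three 15 kg packs = 45 kg) + (three 11.44 kg packs = 34.32 kg) + 38.33 kg = 117.65 kg.
117.65 kg > 100 kg (ocean vessel limit, Group Z5) — over the limit.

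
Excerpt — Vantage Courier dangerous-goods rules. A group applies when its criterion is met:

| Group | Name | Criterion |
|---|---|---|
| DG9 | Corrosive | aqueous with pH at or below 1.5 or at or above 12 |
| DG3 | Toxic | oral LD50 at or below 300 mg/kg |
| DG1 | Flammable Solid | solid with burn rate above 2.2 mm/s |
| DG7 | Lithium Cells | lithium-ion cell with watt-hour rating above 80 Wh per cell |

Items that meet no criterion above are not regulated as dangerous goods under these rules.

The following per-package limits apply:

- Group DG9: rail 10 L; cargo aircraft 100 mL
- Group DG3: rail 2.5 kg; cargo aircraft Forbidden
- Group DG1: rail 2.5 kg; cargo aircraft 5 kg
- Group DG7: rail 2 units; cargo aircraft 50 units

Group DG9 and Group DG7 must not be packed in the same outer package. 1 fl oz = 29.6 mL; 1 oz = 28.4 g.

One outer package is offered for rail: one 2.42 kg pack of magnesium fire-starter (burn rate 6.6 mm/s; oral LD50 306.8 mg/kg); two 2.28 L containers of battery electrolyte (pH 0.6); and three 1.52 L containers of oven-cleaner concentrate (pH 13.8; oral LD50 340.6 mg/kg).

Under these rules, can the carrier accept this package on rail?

Yes

The magnesium fire-starter has burn rate 6.6 mm/s, which is > 2.2 mm/s, so it is Group DG1 (Flammable Solid).
With pH 0.6 (≤ 1.5), the battery electrolyte falls in Group DG9.
With pH 13.8 (≥ 12), the oven-cleaner concentrate falls in Group DG9.
Group DG9 net quantity: (two 2.28 L containers = 4.56 L) + (three 1.52 L containers = 4.56 L) = 9.12 L.
9.12 L is within the rail limit of 10 L for Group DG9.
Group DG1 quantity: 2.42 kg.
That is within the Group DG1 rail limit of 2.5 kg.
The segregation rule (Group DG9 with Group DG7) does not apply to Group DG9 with Group DG1.
Every hazard group is within its rail limit and no segregation rule is violated.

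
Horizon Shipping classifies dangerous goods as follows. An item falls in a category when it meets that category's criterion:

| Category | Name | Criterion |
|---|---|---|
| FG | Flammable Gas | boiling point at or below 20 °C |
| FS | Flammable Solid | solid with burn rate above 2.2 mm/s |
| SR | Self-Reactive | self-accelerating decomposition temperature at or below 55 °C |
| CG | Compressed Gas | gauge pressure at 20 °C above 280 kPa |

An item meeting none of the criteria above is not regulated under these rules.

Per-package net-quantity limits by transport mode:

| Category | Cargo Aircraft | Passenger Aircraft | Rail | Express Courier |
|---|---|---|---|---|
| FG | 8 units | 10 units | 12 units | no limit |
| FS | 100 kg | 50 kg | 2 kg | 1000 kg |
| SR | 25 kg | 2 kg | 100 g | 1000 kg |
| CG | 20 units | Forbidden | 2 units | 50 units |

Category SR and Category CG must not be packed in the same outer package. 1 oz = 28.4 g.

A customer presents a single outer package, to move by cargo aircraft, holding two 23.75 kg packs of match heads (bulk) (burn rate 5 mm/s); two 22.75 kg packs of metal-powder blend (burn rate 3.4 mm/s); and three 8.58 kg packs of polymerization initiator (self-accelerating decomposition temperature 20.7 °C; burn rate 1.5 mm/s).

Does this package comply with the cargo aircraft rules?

No

The match heads (bulk) have burn rate 5 mm/s, which is > 2.2 mm/s, so they are Category FS (Flammable Solid).
The metal-powder blend has burn rate 3.4 mm/s, which is > 2.2 mm/s, so it is Category FS (Flammable Solid).
With self-accelerating decomposition temperature 20.7 °C (≤ 55 °C), the polymerization initiator falls in Category SR.
Total Category FS: (two 23.75 kg packs = 47.5 kg) + (two 22.75 kg packs = 45.5 kg) = 93 kg.
93 kg is within the cargo aircraft limit of 100 kg for Category FS.
Category SR quantity: three 8.58 kg packs = 25.74 kg.
25.74 kg exceeds the cargo aircraft limit of 25 kg for Category SR.
The segregation rule (Category SR with Category CG) does not apply to Category FS with Category SR.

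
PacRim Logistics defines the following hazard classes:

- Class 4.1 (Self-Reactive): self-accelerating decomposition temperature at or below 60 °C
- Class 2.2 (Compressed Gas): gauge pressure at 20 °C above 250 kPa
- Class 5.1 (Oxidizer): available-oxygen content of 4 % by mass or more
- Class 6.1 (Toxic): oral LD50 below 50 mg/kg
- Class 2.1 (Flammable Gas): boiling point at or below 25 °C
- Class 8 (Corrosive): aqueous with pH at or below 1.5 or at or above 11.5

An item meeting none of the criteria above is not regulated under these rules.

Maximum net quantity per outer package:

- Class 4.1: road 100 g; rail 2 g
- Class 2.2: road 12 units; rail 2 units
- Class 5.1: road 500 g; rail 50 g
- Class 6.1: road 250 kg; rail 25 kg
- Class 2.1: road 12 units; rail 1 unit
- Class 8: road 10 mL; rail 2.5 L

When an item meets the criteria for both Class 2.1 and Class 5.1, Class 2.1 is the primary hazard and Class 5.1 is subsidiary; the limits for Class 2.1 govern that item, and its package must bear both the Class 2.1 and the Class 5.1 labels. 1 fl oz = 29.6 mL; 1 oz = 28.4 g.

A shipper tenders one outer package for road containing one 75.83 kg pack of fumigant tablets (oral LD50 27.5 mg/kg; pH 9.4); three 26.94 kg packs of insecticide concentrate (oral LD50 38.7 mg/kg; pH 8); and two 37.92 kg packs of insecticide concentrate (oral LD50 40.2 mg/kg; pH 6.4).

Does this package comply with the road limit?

Fumigant tablets: oral LD50 27.5 mg/kg < 50 mg/kg → Class 6.1 (Toxic).
The insecticide concentrate has oral LD50 38.7 mg/kg, which is < 50 mg/kg, so it is Class 6.1 (Toxic).
The insecticide concentrate has oral LD50 40.2 mg/kg, which is < 50 mg/kg, so it is Class 6.1 (Toxic).
Class 6.1 net quantity: 75.83 kg + (three 26.94 kg packs = 80.82 kg) + (two 37.92 kg packs = 75.84 kg) = 232.49 kg.
232.49 kg is within the road limit of 250 kg for Class 6.1.

Yes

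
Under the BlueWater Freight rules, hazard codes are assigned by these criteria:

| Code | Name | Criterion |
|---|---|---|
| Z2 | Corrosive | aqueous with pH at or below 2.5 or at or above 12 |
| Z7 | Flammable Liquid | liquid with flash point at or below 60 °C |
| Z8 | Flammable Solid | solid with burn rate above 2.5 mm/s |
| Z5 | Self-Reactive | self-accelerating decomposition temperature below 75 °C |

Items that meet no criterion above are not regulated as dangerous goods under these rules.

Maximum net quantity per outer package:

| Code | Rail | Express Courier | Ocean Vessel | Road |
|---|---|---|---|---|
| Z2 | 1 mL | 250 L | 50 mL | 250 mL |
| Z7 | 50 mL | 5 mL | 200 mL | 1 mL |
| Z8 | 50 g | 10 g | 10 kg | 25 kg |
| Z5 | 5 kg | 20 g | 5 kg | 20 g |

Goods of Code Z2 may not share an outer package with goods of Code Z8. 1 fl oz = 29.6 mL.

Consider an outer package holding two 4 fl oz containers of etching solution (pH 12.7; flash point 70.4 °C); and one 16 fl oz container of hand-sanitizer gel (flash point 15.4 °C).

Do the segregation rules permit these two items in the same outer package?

The etching solution has pH 12.7, which is ≥ 12, so it is Code Z2 (Corrosive).
Flash point 15.4 °C meets the Code Z7 criterion (Flammable Liquid), so the hand-sanitizer gel is Code Z7.
No segregation rule bars Code Z2 with Code Z7.

Yes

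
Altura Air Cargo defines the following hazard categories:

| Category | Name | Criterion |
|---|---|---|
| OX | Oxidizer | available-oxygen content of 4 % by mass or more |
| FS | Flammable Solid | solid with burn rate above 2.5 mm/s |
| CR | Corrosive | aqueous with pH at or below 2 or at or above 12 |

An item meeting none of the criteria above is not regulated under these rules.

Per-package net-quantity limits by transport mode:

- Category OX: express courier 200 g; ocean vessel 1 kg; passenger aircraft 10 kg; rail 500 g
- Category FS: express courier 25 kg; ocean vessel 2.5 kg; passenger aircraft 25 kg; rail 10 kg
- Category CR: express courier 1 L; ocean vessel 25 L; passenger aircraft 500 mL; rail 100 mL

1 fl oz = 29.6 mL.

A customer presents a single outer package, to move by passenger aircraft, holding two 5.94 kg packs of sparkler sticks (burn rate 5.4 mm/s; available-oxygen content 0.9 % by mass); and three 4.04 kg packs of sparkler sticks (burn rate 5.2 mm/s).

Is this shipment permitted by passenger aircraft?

Sparkler sticks: burn rate 5.4 mm/s > 2.5 mm/s → Category FS (Flammable Solid).
Sparkler sticks: burn rate 5.2 mm/s > 2.5 mm/s → Category FS (Flammable Solid).
Total Category FS: (two 5.94 kg packs = 11.88 kg) + (three 4.04 kg packs = 12.12 kg) = 24 kg.
24 kg is within the passenger aircraft limit of 25 kg for Category FS.

Yes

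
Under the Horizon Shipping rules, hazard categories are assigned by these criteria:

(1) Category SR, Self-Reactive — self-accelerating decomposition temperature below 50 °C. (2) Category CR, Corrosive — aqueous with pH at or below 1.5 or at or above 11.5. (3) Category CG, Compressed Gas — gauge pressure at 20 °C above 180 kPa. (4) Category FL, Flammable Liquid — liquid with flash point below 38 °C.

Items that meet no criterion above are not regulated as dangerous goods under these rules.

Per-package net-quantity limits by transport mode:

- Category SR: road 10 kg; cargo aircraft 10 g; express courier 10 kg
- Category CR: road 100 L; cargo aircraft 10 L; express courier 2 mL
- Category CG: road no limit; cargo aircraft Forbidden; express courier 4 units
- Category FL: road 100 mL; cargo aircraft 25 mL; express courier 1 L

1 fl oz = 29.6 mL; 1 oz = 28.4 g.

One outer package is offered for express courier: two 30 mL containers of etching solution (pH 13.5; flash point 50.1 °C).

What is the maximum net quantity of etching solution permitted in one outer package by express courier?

The etching solution has pH 13.5, which is ≥ 11.5, so it is Category CR (Corrosive).
The express courier limit for Category CR is 2 mL.

2 mL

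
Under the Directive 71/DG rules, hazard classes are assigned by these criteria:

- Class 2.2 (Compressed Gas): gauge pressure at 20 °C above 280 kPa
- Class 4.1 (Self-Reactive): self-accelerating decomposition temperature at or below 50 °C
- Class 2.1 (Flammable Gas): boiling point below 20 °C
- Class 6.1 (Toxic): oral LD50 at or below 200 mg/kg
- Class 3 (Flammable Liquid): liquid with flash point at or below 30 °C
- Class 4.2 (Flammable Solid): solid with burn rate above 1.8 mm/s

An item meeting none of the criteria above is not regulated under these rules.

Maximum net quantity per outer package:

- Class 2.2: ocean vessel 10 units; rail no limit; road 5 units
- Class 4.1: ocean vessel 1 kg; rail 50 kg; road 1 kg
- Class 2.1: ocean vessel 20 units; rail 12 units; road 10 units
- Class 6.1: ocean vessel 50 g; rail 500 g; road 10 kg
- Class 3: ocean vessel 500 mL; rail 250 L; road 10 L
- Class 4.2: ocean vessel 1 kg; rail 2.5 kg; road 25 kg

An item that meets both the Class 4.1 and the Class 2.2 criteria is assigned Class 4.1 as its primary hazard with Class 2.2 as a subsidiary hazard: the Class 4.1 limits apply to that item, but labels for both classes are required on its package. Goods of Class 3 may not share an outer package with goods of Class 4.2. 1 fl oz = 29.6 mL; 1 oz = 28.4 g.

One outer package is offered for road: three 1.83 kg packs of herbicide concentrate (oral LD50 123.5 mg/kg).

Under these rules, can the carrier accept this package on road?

Herbicide concentrate: oral LD50 123.5 mg/kg ≤ 200 mg/kg → Class 6.1 (Toxic).
Class 6.1 quantity: three 1.83 kg packs = 5.49 kg.
That is within the Class 6.1 road limit of 10 kg.

Yes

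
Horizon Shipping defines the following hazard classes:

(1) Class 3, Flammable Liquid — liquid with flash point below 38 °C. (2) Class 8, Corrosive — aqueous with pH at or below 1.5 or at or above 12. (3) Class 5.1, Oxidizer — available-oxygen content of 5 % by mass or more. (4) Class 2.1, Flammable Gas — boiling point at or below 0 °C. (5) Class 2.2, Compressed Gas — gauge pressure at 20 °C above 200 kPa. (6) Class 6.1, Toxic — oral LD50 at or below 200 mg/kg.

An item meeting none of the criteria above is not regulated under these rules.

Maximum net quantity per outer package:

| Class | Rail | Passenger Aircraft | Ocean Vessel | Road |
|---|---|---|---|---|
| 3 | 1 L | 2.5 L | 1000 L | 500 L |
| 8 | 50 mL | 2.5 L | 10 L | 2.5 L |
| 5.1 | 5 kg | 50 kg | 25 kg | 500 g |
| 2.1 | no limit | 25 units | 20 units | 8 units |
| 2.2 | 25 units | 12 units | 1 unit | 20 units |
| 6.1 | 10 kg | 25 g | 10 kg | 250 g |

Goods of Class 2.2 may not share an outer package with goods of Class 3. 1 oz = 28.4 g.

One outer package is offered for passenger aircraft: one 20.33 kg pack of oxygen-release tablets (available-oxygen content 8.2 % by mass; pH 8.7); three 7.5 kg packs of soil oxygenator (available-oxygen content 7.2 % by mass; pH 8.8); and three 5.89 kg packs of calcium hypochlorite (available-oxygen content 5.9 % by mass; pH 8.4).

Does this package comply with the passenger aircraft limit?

The oxygen-release tablets have available-oxygen content 8.2 % by mass, which is ≥ 5 % by mass, so they are Class 5.1 (Oxidizer).
Soil oxygenator: available-oxygen content 7.2 % by mass ≥ 5 % by mass → Class 5.1 (Oxidizer).
Calcium hypochlorite: available-oxygen content 5.9 % by mass ≥ 5 % by mass → Class 5.1 (Oxidizer).
Class 5.1 net quantity: 20.33 kg + (three 7.5 kg packs = 22.5 kg) + (three 5.89 kg packs = 17.67 kg) = 60.5 kg.
60.5 kg > 50 kg (passenger aircraft limit, Class 5.1) — over the limit.

No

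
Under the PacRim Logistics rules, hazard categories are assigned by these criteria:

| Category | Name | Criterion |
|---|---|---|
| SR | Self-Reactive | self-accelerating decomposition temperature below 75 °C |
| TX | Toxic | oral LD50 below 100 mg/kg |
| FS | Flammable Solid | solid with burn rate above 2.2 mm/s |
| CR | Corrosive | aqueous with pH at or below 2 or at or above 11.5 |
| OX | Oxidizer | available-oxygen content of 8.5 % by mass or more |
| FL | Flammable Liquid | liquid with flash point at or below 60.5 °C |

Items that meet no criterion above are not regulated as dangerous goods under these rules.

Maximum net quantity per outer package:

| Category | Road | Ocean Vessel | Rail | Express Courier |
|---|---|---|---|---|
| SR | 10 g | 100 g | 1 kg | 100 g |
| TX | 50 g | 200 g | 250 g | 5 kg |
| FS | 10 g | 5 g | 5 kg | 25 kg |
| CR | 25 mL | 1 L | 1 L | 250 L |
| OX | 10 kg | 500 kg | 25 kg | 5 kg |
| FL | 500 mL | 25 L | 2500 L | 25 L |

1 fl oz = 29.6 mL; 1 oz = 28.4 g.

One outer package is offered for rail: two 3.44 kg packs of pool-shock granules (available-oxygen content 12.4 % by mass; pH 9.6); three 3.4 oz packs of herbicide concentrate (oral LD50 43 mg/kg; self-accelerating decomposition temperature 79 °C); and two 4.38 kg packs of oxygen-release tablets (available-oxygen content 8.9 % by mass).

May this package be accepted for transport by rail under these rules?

Available-oxygen content 12.4 % by mass meets the Category OX criterion (Oxidizer), so the pool-shock granules are Category OX.
The herbicide concentrate has oral LD50 43 mg/kg, which is < 100 mg/kg, so it is Category TX (Toxic).
With available-oxygen content 8.9 % by mass (≥ 8.5 % by mass), the oxygen-release tablets fall in Category OX.
Category OX net quantity: (two 3.44 kg packs = 6.88 kg) + (two 4.38 kg packs = 8.76 kg) = 15.64 kg.
15.64 kg ≤ 25 kg (rail limit, Category OX) — within limit.
Category TX quantity: three 3.4 oz packs = 289.68 g.
289.68 g > 250 g (rail limit, Category TX) — over the limit.

No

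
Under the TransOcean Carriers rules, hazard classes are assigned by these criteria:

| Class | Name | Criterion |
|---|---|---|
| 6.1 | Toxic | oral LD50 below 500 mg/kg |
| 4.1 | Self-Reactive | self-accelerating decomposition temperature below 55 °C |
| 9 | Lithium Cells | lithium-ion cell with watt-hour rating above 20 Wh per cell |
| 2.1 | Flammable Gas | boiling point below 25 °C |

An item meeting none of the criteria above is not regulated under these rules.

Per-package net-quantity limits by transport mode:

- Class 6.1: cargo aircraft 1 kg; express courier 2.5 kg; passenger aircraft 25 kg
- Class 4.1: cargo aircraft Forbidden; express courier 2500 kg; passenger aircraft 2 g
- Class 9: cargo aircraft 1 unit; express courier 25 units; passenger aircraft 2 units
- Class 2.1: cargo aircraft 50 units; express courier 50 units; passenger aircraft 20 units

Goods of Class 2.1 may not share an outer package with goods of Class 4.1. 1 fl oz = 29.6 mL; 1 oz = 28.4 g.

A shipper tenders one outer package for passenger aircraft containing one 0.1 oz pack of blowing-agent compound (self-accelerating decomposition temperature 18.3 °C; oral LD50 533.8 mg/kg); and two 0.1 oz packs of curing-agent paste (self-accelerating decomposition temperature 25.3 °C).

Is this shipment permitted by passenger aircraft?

With self-accelerating decomposition temperature 18.3 °C (< 55 °C), the blowing-agent compound falls in Class 4.1.
The curing-agent paste has self-accelerating decomposition temperature 25.3 °C, which is < 55 °C, so it is Class 4.1 (Self-Reactive).
Total Class 4.1: (one 0.1 oz pack = 2.84 g) + (two 0.1 oz packs = 5.68 g) = 8.52 g.
8.52 g > 2 g (passenger aircraft limit, Class 4.1) — over the limit.

No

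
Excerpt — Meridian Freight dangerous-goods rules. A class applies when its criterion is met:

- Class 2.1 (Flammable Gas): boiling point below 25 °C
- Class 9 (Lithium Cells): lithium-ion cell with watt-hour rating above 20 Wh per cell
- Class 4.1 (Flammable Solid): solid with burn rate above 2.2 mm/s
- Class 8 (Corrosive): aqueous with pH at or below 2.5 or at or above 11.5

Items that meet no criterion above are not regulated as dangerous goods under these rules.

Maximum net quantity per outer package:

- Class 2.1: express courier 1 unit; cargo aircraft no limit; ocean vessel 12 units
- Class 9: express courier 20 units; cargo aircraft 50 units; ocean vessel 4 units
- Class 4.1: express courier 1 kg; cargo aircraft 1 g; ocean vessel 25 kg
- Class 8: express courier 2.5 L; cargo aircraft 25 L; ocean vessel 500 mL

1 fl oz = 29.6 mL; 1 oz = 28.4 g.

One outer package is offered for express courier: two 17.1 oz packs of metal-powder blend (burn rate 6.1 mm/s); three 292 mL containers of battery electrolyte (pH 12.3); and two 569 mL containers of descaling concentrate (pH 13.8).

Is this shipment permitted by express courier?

Metal-powder blend: burn rate 6.1 mm/s > 2.2 mm/s → Class 4.1 (Flammable Solid).
pH 12.3 meets the Class 8 criterion (Corrosive), so the battery electrolyte is Class 8.
With pH 13.8 (≥ 11.5), the descaling concentrate falls in Class 8.
Total Class 8: (three 292 mL containers = 876 mL) + (two 569 mL containers = 1.138 L) = 2.014 L.
That is within the Class 8 express courier limit of 2.5 L.
Class 4.1 quantity: two 17.1 oz packs = 971.28 g.
971.28 g ≤ 1 kg (express courier limit, Class 4.1) — within limit.
Every hazard class is within its express courier limit and no segregation rule is violated.

Yes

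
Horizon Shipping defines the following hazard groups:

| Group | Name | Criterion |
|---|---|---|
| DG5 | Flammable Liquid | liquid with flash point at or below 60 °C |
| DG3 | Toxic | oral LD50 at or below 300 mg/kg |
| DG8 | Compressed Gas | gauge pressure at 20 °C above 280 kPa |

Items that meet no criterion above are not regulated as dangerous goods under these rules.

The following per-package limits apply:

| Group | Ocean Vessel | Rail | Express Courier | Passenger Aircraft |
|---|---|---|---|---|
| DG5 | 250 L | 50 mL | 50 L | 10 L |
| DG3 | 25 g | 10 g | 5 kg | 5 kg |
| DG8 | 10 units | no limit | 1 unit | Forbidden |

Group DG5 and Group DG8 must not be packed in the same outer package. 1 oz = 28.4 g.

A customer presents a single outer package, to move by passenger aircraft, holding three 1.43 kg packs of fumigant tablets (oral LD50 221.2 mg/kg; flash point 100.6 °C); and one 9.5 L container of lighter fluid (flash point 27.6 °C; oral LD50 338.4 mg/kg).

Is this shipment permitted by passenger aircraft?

With oral LD50 221.2 mg/kg (≤ 300 mg/kg), the fumigant tablets fall in Group DG3.
The lighter fluid has flash point 27.6 °C, which is ≤ 60 °C, so it is Group DG5 (Flammable Liquid).
Group DG5 quantity: 9.5 L.
That is within the Group DG5 passenger aircraft limit of 10 L.
Group DG3 quantity: three 1.43 kg packs = 4.29 kg.
4.29 kg is within the passenger aircraft limit of 5 kg for Group DG3.
The segregation rule (Group DG5 with Group DG8) does not apply to Group DG5 with Group DG3.
Every hazard group is within its passenger aircraft limit and no segregation rule is violated.

Yes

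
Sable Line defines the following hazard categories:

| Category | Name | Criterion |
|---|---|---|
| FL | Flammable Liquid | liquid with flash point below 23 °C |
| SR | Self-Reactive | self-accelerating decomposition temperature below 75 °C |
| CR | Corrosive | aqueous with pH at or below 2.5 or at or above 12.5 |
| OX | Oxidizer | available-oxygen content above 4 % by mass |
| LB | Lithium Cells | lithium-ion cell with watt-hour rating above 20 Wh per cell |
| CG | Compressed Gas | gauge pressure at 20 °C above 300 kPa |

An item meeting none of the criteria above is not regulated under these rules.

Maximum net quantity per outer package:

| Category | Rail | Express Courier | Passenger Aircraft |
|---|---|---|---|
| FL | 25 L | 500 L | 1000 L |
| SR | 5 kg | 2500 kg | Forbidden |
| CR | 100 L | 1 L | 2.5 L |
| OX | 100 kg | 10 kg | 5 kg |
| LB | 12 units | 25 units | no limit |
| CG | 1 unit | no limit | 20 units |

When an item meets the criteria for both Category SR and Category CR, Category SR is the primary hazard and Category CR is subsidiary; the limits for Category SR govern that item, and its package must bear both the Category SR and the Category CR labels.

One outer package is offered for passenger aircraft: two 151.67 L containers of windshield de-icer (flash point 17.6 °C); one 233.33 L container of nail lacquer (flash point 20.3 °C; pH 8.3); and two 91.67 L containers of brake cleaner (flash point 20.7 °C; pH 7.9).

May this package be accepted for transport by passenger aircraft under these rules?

Yes

With flash point 17.6 °C (< 23 °C), the windshield de-icer falls in Category FL.
Flash point 20.3 °C meets the Category FL criterion (Flammable Liquid), so the nail lacquer is Category FL.
With flash point 20.7 °C (< 23 °C), the brake cleaner falls in Category FL.
Total Category FL: (two 151.67 L containers = 303.34 L) + 233.33 L + (two 91.67 L containers = 183.34 L) = 720.01 L.
That is within the Category FL passenger aircraft limit of 1000 L.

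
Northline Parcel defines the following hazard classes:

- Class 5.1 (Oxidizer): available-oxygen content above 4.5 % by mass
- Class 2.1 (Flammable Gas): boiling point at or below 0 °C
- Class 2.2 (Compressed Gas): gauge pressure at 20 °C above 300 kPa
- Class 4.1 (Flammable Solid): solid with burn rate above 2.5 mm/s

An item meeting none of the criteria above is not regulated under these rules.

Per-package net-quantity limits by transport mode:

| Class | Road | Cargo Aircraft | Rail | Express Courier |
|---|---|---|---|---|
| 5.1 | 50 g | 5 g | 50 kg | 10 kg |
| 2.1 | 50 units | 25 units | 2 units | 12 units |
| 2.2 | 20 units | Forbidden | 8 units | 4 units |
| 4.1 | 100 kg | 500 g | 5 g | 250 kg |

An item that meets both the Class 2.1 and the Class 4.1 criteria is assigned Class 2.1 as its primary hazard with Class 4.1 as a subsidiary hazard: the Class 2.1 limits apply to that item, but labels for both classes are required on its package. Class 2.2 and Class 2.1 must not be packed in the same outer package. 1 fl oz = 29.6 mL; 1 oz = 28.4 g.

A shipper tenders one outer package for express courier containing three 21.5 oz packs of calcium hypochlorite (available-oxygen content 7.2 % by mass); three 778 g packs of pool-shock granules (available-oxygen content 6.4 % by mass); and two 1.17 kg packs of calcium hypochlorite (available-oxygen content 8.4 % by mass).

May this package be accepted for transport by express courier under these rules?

Calcium hypochlorite: available-oxygen content 7.2 % by mass > 4.5 % by mass → Class 5.1 (Oxidizer).
With available-oxygen content 6.4 % by mass (> 4.5 % by mass), the pool-shock granules fall in Class 5.1.
Calcium hypochlorite: available-oxygen content 8.4 % by mass > 4.5 % by mass → Class 5.1 (Oxidizer).
Total Class 5.1: (three 21.5 oz packs = 1831.8 g) + (three 778 g packs = 2.334 kg) + (two 1.17 kg packs = 2.34 kg) = 6505.8 g.
6505.8 g ≤ 10 kg (express courier limit, Class 5.1) — within limit.

Yes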